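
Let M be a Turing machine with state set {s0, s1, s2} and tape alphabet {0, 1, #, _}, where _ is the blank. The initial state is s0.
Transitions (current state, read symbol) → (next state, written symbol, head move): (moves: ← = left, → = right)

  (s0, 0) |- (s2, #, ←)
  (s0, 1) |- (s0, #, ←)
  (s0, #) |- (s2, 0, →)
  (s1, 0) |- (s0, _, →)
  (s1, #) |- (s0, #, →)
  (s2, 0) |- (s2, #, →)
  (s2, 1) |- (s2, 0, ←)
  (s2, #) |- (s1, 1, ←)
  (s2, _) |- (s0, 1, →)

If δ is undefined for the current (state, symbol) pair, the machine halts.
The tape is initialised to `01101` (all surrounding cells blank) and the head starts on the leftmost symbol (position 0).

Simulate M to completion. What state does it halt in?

s0

state=s0 head=0 tape=_[0]1101   (s0,0)→(s2,#,←)
state=s2 head=-1 tape=[_]#1101   (s2,_)→(s0,1,→)
state=s0 head=0 tape=1[#]1101   (s0,#)→(s2,0,→)
state=s2 head=1 tape=10[1]101   (s2,1)→(s2,0,←)
state=s2 head=0 tape=1[0]0101   (s2,0)→(s2,#,→)
state=s2 head=1 tape=1#[0]101   (s2,0)→(s2,#,→)
state=s2 head=2 tape=1##[1]01   (s2,1)→(s2,0,←)
state=s2 head=1 tape=1#[#]001   (s2,#)→(s1,1,←)
state=s1 head=0 tape=1[#]1001   (s1,#)→(s0,#,→)
state=s0 head=1 tape=1#[1]001   (s0,1)→(s0,#,←)
state=s0 head=0 tape=1[#]#001   (s0,#)→(s2,0,→)
state=s2 head=1 tape=10[#]001   (s2,#)→(s1,1,←)
state=s1 head=0 tape=1[0]1001   (s1,0)→(s0,_,→)
state=s0 head=1 tape=1_[1]001   (s0,1)→(s0,#,←)
state=s0 head=0 tape=1[_]#001
No transition is defined for (s0, _); M halts in state s0.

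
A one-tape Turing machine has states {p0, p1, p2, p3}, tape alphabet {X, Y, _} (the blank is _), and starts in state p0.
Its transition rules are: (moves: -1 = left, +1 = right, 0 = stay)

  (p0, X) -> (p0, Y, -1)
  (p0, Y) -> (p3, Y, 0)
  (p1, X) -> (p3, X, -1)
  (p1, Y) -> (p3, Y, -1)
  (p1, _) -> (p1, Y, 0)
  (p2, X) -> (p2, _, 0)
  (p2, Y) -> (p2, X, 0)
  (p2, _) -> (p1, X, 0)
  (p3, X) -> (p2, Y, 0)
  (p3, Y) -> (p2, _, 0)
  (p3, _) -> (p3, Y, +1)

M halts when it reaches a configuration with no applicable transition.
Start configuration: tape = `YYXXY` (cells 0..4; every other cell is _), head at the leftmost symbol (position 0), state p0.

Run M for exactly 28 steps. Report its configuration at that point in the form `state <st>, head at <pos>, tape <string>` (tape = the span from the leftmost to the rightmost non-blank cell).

state p3, head at -3, tape YXXXYXXY

state=p0 head=0 tape=___[Y]YXXY   (p0,Y)→(p3,Y,0)
state=p3 head=0 tape=___[Y]YXXY   (p3,Y)→(p2,_,0)
state=p2 head=0 tape=___[_]YXXY   (p2,_)→(p1,X,0)
state=p1 head=0 tape=___[X]YXXY   (p1,X)→(p3,X,-1)
state=p3 head=-1 tape=__[_]XYXXY   (p3,_)→(p3,Y,+1)
state=p3 head=0 tape=__Y[X]YXXY   (p3,X)→(p2,Y,0)
state=p2 head=0 tape=__Y[Y]YXXY   (p2,Y)→(p2,X,0)
state=p2 head=0 tape=__Y[X]YXXY   (p2,X)→(p2,_,0)
state=p2 head=0 tape=__Y[_]YXXY   (p2,_)→(p1,X,0)
state=p1 head=0 tape=__Y[X]YXXY   (p1,X)→(p3,X,-1)
state=p3 head=-1 tape=__[Y]XYXXY   (p3,Y)→(p2,_,0)
state=p2 head=-1 tape=__[_]XYXXY   (p2,_)→(p1,X,0)
state=p1 head=-1 tape=__[X]XYXXY   (p1,X)→(p3,X,-1)
state=p3 head=-2 tape=_[_]XXYXXY   (p3,_)→(p3,Y,+1)
state=p3 head=-1 tape=_Y[X]XYXXY   (p3,X)→(p2,Y,0)
state=p2 head=-1 tape=_Y[Y]XYXXY   (p2,Y)→(p2,X,0)
state=p2 head=-1 tape=_Y[X]XYXXY   (p2,X)→(p2,_,0)
state=p2 head=-1 tape=_Y[_]XYXXY   (p2,_)→(p1,X,0)
state=p1 head=-1 tape=_Y[X]XYXXY   (p1,X)→(p3,X,-1)
state=p3 head=-2 tape=_[Y]XXYXXY   (p3,Y)→(p2,_,0)
state=p2 head=-2 tape=_[_]XXYXXY   (p2,_)→(p1,X,0)
state=p1 head=-2 tape=_[X]XXYXXY   (p1,X)→(p3,X,-1)
state=p3 head=-3 tape=[_]XXXYXXY   (p3,_)→(p3,Y,+1)
state=p3 head=-2 tape=Y[X]XXYXXY   (p3,X)→(p2,Y,0)
state=p2 head=-2 tape=Y[Y]XXYXXY   (p2,Y)→(p2,X,0)
state=p2 head=-2 tape=Y[X]XXYXXY   (p2,X)→(p2,_,0)
state=p2 head=-2 tape=Y[_]XXYXXY   (p2,_)→(p1,X,0)
state=p1 head=-2 tape=Y[X]XXYXXY   (p1,X)→(p3,X,-1)
state=p3 head=-3 tape=[Y]XXXYXXY
After 28 steps: state p3, head at -3, tape YXXXYXXY.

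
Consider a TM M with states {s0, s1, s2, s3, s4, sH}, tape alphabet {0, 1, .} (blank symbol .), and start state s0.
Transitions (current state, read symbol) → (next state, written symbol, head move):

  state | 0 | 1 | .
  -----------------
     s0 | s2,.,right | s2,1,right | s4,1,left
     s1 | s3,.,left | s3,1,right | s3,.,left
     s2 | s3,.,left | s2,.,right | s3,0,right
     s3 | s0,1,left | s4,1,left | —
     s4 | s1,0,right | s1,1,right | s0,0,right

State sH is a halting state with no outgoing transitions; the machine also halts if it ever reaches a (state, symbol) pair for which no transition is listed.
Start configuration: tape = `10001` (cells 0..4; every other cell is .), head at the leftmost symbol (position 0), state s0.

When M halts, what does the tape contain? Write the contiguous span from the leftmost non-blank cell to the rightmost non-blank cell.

state=s0 head=0 tape=.[1]0001   (s0,1)→(s2,1,right)
state=s2 head=1 tape=.1[0]001   (s2,0)→(s3,.,left)
state=s3 head=0 tape=.[1].001   (s3,1)→(s4,1,left)
state=s4 head=-1 tape=[.]1.001   (s4,.)→(s0,0,right)
state=s0 head=0 tape=0[1].001   (s0,1)→(s2,1,right)
state=s2 head=1 tape=01[.]001   (s2,.)→(s3,0,right)
state=s3 head=2 tape=010[0]01   (s3,0)→(s0,1,left)
state=s0 head=1 tape=01[0]101   (s0,0)→(s2,.,right)
state=s2 head=2 tape=01.[1]01   (s2,1)→(s2,.,right)
state=s2 head=3 tape=01..[0]1   (s2,0)→(s3,.,left)
state=s3 head=2 tape=01.[.].1
The non-blank tape span at halt is 01...1.

01...1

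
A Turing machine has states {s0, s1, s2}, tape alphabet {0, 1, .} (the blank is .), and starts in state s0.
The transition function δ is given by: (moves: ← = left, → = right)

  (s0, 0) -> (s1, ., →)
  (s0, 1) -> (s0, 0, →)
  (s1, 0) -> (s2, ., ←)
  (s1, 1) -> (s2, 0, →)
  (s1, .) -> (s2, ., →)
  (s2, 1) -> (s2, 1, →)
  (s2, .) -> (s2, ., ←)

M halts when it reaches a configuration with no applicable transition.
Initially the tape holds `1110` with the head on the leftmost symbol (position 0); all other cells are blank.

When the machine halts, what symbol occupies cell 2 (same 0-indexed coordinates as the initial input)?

s0 | [1]110..   read 1 → write 0, move →, go to s0
s0 | 0[1]10..   read 1 → write 0, move →, go to s0
s0 | 00[1]0..   read 1 → write 0, move →, go to s0
s0 | 000[0]..   read 0 → write ., move →, go to s1
s1 | 000.[.].   read . → write ., move →, go to s2
s2 | 000..[.]   read . → write ., move ←, go to s2
s2 | 000.[.].   read . → write ., move ←, go to s2
s2 | 000[.]..   read . → write ., move ←, go to s2
s2 | 00[0]...
Cell 2 holds 0 when M halts.

0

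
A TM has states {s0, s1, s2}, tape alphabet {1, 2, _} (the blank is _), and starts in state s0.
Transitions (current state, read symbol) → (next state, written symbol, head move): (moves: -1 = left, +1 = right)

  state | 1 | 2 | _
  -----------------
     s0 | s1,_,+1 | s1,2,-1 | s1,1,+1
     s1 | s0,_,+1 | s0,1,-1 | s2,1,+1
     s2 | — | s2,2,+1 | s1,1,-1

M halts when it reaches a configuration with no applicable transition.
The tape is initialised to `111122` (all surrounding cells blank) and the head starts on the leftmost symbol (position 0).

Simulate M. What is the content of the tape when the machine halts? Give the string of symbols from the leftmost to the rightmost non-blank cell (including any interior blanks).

state=s0 head=0 tape=[1]11122_   (s0,1)→(s1,_,+1)
state=s1 head=1 tape=_[1]1122_   (s1,1)→(s0,_,+1)
state=s0 head=2 tape=__[1]122_   (s0,1)→(s1,_,+1)
state=s1 head=3 tape=___[1]22_   (s1,1)→(s0,_,+1)
state=s0 head=4 tape=____[2]2_   (s0,2)→(s1,2,-1)
state=s1 head=3 tape=___[_]22_   (s1,_)→(s2,1,+1)
state=s2 head=4 tape=___1[2]2_   (s2,2)→(s2,2,+1)
state=s2 head=5 tape=___12[2]_   (s2,2)→(s2,2,+1)
state=s2 head=6 tape=___122[_]   (s2,_)→(s1,1,-1)
state=s1 head=5 tape=___12[2]1   (s1,2)→(s0,1,-1)
state=s0 head=4 tape=___1[2]11   (s0,2)→(s1,2,-1)
state=s1 head=3 tape=___[1]211   (s1,1)→(s0,_,+1)
state=s0 head=4 tape=____[2]11   (s0,2)→(s1,2,-1)
state=s1 head=3 tape=___[_]211   (s1,_)→(s2,1,+1)
state=s2 head=4 tape=___1[2]11   (s2,2)→(s2,2,+1)
state=s2 head=5 tape=___12[1]1
The non-blank tape span at halt is 1211.

1211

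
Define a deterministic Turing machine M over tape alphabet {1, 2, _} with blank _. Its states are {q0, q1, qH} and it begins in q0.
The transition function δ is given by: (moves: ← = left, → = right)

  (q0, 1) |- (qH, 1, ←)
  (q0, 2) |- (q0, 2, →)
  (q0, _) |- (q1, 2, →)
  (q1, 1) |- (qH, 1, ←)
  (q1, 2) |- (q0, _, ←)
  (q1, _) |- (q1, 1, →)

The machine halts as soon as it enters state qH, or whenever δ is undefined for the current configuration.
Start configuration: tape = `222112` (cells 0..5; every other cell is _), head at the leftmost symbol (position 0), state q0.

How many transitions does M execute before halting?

4

q0 | [2]22112   read 2 → write 2, move →, go to q0
q0 | 2[2]2112   read 2 → write 2, move →, go to q0
q0 | 22[2]112   read 2 → write 2, move →, go to q0
q0 | 222[1]12   read 1 → write 1, move ←, go to qH
qH | 22[2]112
M halts after 4 transitions.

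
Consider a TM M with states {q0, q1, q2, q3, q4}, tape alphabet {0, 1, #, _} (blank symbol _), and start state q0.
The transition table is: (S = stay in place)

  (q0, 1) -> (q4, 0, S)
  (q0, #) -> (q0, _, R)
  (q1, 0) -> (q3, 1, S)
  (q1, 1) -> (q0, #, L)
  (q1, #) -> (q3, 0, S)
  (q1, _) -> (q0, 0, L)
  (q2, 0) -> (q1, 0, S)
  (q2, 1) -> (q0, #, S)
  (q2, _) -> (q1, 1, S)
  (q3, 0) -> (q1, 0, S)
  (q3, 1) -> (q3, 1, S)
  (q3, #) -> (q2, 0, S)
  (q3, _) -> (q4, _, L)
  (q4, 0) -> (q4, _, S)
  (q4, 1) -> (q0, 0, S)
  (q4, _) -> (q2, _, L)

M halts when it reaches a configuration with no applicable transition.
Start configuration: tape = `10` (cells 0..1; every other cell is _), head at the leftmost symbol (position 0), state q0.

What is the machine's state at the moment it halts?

state=q0 head=0 tape=__[1]0   (q0,1)→(q4,0,S)
state=q4 head=0 tape=__[0]0   (q4,0)→(q4,_,S)
state=q4 head=0 tape=__[_]0   (q4,_)→(q2,_,L)
state=q2 head=-1 tape=_[_]_0   (q2,_)→(q1,1,S)
state=q1 head=-1 tape=_[1]_0   (q1,1)→(q0,#,L)
state=q0 head=-2 tape=[_]#_0
No transition is defined for (q0, _); M halts in state q0.

q0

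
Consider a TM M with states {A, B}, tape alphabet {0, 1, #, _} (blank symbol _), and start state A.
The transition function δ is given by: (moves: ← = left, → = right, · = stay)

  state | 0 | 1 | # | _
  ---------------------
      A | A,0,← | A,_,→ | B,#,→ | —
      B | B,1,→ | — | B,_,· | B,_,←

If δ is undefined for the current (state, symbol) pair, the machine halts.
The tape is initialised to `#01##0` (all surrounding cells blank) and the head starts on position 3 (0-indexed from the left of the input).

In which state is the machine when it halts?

state=A head=3 tape=#01[#]#0   (A,#)→(B,#,→)
state=B head=4 tape=#01#[#]0   (B,#)→(B,_,·)
state=B head=4 tape=#01#[_]0   (B,_)→(B,_,←)
state=B head=3 tape=#01[#]_0   (B,#)→(B,_,·)
state=B head=3 tape=#01[_]_0   (B,_)→(B,_,←)
state=B head=2 tape=#0[1]__0
No transition is defined for (B, 1); M halts in state B.

B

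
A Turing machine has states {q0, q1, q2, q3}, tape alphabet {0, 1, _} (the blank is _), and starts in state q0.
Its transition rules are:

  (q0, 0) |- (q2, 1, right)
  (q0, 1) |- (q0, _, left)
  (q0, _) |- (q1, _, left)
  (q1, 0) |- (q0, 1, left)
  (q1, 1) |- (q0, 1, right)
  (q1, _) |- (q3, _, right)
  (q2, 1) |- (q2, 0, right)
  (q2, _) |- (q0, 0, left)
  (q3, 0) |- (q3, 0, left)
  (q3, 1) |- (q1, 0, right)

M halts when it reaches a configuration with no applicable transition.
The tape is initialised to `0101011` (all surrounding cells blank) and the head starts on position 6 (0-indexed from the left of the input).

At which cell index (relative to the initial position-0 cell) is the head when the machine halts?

q0 | __010101[1]   read 1 → write _, move left, go to q0
q0 | __01010[1]_   read 1 → write _, move left, go to q0
q0 | __0101[0]__   read 0 → write 1, move right, go to q2
q2 | __01011[_]_   read _ → write 0, move left, go to q0
q0 | __0101[1]0_   read 1 → write _, move left, go to q0
q0 | __010[1]_0_   read 1 → write _, move left, go to q0
q0 | __01[0]__0_   read 0 → write 1, move right, go to q2
q2 | __011[_]_0_   read _ → write 0, move left, go to q0
q0 | __01[1]0_0_   read 1 → write _, move left, go to q0
q0 | __0[1]_0_0_   read 1 → write _, move left, go to q0
q0 | __[0]__0_0_   read 0 → write 1, move right, go to q2
q2 | __1[_]_0_0_   read _ → write 0, move left, go to q0
q0 | __[1]0_0_0_   read 1 → write _, move left, go to q0
q0 | _[_]_0_0_0_   read _ → write _, move left, go to q1
q1 | [_]__0_0_0_   read _ → write _, move right, go to q3
q3 | _[_]_0_0_0_
At halt the head is at cell -1.

-1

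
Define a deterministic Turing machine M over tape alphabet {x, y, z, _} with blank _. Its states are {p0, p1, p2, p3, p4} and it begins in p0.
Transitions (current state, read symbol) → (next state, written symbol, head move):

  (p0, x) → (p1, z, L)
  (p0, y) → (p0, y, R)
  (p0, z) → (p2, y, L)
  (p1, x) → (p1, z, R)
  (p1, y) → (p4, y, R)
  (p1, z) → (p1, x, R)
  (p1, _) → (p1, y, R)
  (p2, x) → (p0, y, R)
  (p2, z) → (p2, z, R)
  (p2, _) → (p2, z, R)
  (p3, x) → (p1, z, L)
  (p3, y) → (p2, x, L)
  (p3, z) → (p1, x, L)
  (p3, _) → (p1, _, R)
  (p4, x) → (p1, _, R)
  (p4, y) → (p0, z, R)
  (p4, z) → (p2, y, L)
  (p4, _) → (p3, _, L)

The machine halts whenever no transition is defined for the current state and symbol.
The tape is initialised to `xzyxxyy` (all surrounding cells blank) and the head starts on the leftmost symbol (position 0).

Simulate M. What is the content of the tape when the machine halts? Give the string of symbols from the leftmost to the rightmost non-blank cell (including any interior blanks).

yxxy_zyz

state=p0 head=0 tape=_[x]zyxxyy_   (p0,x)→(p1,z,L)
state=p1 head=-1 tape=[_]zzyxxyy_   (p1,_)→(p1,y,R)
state=p1 head=0 tape=y[z]zyxxyy_   (p1,z)→(p1,x,R)
state=p1 head=1 tape=yx[z]yxxyy_   (p1,z)→(p1,x,R)
state=p1 head=2 tape=yxx[y]xxyy_   (p1,y)→(p4,y,R)
state=p4 head=3 tape=yxxy[x]xyy_   (p4,x)→(p1,_,R)
state=p1 head=4 tape=yxxy_[x]yy_   (p1,x)→(p1,z,R)
state=p1 head=5 tape=yxxy_z[y]y_   (p1,y)→(p4,y,R)
state=p4 head=6 tape=yxxy_zy[y]_   (p4,y)→(p0,z,R)
state=p0 head=7 tape=yxxy_zyz[_]
The non-blank tape span at halt is yxxy_zyz.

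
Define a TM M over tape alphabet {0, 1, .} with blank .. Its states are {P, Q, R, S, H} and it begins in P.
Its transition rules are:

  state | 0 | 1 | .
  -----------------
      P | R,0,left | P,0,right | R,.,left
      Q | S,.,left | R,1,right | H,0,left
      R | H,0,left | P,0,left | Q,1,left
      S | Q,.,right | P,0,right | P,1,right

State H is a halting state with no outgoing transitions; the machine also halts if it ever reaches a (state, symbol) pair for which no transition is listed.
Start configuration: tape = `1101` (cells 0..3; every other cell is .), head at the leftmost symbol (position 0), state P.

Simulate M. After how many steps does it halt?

4

state=P head=0 tape=[1]101   (P,1)→(P,0,right)
state=P head=1 tape=0[1]01   (P,1)→(P,0,right)
state=P head=2 tape=00[0]1   (P,0)→(R,0,left)
state=R head=1 tape=0[0]01   (R,0)→(H,0,left)
state=H head=0 tape=[0]001
M halts after 4 transitions.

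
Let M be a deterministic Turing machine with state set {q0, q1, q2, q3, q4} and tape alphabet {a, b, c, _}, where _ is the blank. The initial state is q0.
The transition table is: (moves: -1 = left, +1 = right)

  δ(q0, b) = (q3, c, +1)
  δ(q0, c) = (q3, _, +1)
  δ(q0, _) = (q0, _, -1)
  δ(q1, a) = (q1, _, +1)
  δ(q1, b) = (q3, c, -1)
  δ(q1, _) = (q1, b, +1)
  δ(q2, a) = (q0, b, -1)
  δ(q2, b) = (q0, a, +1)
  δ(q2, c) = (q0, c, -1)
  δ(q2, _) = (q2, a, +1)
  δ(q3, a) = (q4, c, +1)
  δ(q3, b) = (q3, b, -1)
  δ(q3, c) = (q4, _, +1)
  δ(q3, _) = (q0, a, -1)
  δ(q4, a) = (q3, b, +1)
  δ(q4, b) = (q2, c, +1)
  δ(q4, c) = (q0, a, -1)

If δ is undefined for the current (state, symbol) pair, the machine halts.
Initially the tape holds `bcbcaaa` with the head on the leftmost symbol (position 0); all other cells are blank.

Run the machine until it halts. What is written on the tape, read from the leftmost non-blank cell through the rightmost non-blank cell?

c___bccc

state=q0 head=0 tape=[b]cbcaaa__   (q0,b)→(q3,c,+1)
state=q3 head=1 tape=c[c]bcaaa__   (q3,c)→(q4,_,+1)
state=q4 head=2 tape=c_[b]caaa__   (q4,b)→(q2,c,+1)
state=q2 head=3 tape=c_c[c]aaa__   (q2,c)→(q0,c,-1)
state=q0 head=2 tape=c_[c]caaa__   (q0,c)→(q3,_,+1)
state=q3 head=3 tape=c__[c]aaa__   (q3,c)→(q4,_,+1)
state=q4 head=4 tape=c___[a]aa__   (q4,a)→(q3,b,+1)
state=q3 head=5 tape=c___b[a]a__   (q3,a)→(q4,c,+1)
state=q4 head=6 tape=c___bc[a]__   (q4,a)→(q3,b,+1)
state=q3 head=7 tape=c___bcb[_]_   (q3,_)→(q0,a,-1)
state=q0 head=6 tape=c___bc[b]a_   (q0,b)→(q3,c,+1)
state=q3 head=7 tape=c___bcc[a]_   (q3,a)→(q4,c,+1)
state=q4 head=8 tape=c___bccc[_]
The non-blank tape span at halt is c___bccc.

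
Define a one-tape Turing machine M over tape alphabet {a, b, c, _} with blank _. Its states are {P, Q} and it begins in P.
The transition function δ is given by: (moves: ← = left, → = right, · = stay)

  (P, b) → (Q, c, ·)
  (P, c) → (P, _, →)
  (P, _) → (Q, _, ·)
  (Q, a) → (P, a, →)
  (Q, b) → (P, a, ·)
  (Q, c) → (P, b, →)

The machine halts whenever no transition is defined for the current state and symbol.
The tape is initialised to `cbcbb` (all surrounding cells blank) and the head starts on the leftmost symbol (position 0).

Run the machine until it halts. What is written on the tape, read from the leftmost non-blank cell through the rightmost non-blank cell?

b_bb

state=P head=0 tape=[c]bcbb_   (P,c)→(P,_,→)
state=P head=1 tape=_[b]cbb_   (P,b)→(Q,c,·)
state=Q head=1 tape=_[c]cbb_   (Q,c)→(P,b,→)
state=P head=2 tape=_b[c]bb_   (P,c)→(P,_,→)
state=P head=3 tape=_b_[b]b_   (P,b)→(Q,c,·)
state=Q head=3 tape=_b_[c]b_   (Q,c)→(P,b,→)
state=P head=4 tape=_b_b[b]_   (P,b)→(Q,c,·)
state=Q head=4 tape=_b_b[c]_   (Q,c)→(P,b,→)
state=P head=5 tape=_b_bb[_]   (P,_)→(Q,_,·)
state=Q head=5 tape=_b_bb[_]
The non-blank tape span at halt is b_bb.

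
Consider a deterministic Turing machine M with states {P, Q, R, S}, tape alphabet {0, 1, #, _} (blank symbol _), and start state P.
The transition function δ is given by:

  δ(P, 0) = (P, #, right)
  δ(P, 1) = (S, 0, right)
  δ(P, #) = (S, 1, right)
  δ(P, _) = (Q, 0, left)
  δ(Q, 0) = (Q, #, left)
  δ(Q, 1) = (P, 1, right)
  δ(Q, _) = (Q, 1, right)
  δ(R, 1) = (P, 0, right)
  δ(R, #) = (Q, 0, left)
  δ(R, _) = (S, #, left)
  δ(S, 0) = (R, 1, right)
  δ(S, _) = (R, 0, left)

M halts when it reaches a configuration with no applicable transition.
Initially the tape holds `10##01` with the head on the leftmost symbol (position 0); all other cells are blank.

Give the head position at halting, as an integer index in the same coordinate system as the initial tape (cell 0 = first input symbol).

6

P | [1]0##01__   read 1 → write 0, move right, go to S
S | 0[0]##01__   read 0 → write 1, move right, go to R
R | 01[#]#01__   read # → write 0, move left, go to Q
Q | 0[1]0#01__   read 1 → write 1, move right, go to P
P | 01[0]#01__   read 0 → write #, move right, go to P
P | 01#[#]01__   read # → write 1, move right, go to S
S | 01#1[0]1__   read 0 → write 1, move right, go to R
R | 01#11[1]__   read 1 → write 0, move right, go to P
P | 01#110[_]_   read _ → write 0, move left, go to Q
Q | 01#11[0]0_   read 0 → write #, move left, go to Q
Q | 01#1[1]#0_   read 1 → write 1, move right, go to P
P | 01#11[#]0_   read # → write 1, move right, go to S
S | 01#111[0]_   read 0 → write 1, move right, go to R
R | 01#1111[_]   read _ → write #, move left, go to S
S | 01#111[1]#
At halt the head is at cell 6.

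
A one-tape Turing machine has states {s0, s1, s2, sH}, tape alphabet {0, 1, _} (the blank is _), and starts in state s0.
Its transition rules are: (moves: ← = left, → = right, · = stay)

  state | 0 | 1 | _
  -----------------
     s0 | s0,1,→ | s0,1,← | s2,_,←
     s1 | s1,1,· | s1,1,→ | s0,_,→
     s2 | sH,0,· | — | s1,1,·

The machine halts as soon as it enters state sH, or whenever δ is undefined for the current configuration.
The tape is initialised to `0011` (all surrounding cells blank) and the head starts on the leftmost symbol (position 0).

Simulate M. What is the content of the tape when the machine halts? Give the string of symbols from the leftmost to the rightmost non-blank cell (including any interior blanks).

s0 | __[0]011   read 0 → write 1, move →, go to s0
s0 | __1[0]11   read 0 → write 1, move →, go to s0
s0 | __11[1]1   read 1 → write 1, move ←, go to s0
s0 | __1[1]11   read 1 → write 1, move ←, go to s0
s0 | __[1]111   read 1 → write 1, move ←, go to s0
s0 | _[_]1111   read _ → write _, move ←, go to s2
s2 | [_]_1111   read _ → write 1, move ·, go to s1
s1 | [1]_1111   read 1 → write 1, move →, go to s1
s1 | 1[_]1111   read _ → write _, move →, go to s0
s0 | 1_[1]111   read 1 → write 1, move ←, go to s0
s0 | 1[_]1111   read _ → write _, move ←, go to s2
s2 | [1]_1111
The non-blank tape span at halt is 1_1111.

1_1111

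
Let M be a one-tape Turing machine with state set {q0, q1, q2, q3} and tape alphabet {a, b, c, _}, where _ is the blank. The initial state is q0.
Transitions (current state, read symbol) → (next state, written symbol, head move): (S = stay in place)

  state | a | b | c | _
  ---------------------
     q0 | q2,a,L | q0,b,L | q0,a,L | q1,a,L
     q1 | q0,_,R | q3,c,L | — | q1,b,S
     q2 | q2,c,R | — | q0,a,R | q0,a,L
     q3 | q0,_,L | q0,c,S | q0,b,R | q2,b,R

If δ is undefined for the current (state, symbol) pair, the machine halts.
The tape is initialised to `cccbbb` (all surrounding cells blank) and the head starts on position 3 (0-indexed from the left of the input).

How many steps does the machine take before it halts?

q0 | ___ccc[b]bb   read b → write b, move L, go to q0
q0 | ___cc[c]bbb   read c → write a, move L, go to q0
q0 | ___c[c]abbb   read c → write a, move L, go to q0
q0 | ___[c]aabbb   read c → write a, move L, go to q0
q0 | __[_]aaabbb   read _ → write a, move L, go to q1
q1 | _[_]aaaabbb   read _ → write b, move S, go to q1
q1 | _[b]aaaabbb   read b → write c, move L, go to q3
q3 | [_]caaaabbb   read _ → write b, move R, go to q2
q2 | b[c]aaaabbb   read c → write a, move R, go to q0
q0 | ba[a]aaabbb   read a → write a, move L, go to q2
q2 | b[a]aaaabbb   read a → write c, move R, go to q2
q2 | bc[a]aaabbb   read a → write c, move R, go to q2
q2 | bcc[a]aabbb   read a → write c, move R, go to q2
q2 | bccc[a]abbb   read a → write c, move R, go to q2
q2 | bcccc[a]bbb   read a → write c, move R, go to q2
q2 | bccccc[b]bb
M halts after 15 transitions.

15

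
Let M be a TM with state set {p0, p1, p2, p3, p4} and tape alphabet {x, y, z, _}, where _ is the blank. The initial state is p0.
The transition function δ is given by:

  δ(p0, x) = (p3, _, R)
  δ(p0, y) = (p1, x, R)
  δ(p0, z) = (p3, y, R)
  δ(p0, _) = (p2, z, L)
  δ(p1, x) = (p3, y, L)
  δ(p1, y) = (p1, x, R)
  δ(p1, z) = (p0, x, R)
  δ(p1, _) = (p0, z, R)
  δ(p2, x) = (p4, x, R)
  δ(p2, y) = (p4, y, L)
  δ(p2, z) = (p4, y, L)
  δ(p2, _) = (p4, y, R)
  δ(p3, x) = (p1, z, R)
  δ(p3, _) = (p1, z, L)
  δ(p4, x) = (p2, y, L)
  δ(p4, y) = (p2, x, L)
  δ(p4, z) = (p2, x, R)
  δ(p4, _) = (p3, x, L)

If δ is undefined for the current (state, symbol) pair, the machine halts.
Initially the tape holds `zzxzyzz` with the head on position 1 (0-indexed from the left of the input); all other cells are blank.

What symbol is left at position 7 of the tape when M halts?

x

p0 | z[z]xzyzz____   read z → write y, move R, go to p3
p3 | zy[x]zyzz____   read x → write z, move R, go to p1
p1 | zyz[z]yzz____   read z → write x, move R, go to p0
p0 | zyzx[y]zz____   read y → write x, move R, go to p1
p1 | zyzxx[z]z____   read z → write x, move R, go to p0
p0 | zyzxxx[z]____   read z → write y, move R, go to p3
p3 | zyzxxxy[_]___   read _ → write z, move L, go to p1
p1 | zyzxxx[y]z___   read y → write x, move R, go to p1
p1 | zyzxxxx[z]___   read z → write x, move R, go to p0
p0 | zyzxxxxx[_]__   read _ → write z, move L, go to p2
p2 | zyzxxxx[x]z__   read x → write x, move R, go to p4
p4 | zyzxxxxx[z]__   read z → write x, move R, go to p2
p2 | zyzxxxxxx[_]_   read _ → write y, move R, go to p4
p4 | zyzxxxxxxy[_]   read _ → write x, move L, go to p3
p3 | zyzxxxxxx[y]x
Cell 7 holds x when M halts.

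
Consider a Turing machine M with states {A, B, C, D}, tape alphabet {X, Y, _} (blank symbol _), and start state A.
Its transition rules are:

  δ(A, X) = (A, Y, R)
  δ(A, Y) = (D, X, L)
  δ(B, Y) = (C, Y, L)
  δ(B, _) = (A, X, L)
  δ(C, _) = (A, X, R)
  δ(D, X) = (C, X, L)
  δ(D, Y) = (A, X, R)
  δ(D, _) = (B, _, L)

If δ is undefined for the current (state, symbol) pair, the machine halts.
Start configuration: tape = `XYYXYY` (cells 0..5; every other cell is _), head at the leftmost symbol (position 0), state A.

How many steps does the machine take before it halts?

state=A head=0 tape=[X]YYXYY_   (A,X)→(A,Y,R)
state=A head=1 tape=Y[Y]YXYY_   (A,Y)→(D,X,L)
state=D head=0 tape=[Y]XYXYY_   (D,Y)→(A,X,R)
state=A head=1 tape=X[X]YXYY_   (A,X)→(A,Y,R)
state=A head=2 tape=XY[Y]XYY_   (A,Y)→(D,X,L)
state=D head=1 tape=X[Y]XXYY_   (D,Y)→(A,X,R)
state=A head=2 tape=XX[X]XYY_   (A,X)→(A,Y,R)
state=A head=3 tape=XXY[X]YY_   (A,X)→(A,Y,R)
state=A head=4 tape=XXYY[Y]Y_   (A,Y)→(D,X,L)
state=D head=3 tape=XXY[Y]XY_   (D,Y)→(A,X,R)
state=A head=4 tape=XXYX[X]Y_   (A,X)→(A,Y,R)
state=A head=5 tape=XXYXY[Y]_   (A,Y)→(D,X,L)
state=D head=4 tape=XXYX[Y]X_   (D,Y)→(A,X,R)
state=A head=5 tape=XXYXX[X]_   (A,X)→(A,Y,R)
state=A head=6 tape=XXYXXY[_]
M halts after 14 transitions.

14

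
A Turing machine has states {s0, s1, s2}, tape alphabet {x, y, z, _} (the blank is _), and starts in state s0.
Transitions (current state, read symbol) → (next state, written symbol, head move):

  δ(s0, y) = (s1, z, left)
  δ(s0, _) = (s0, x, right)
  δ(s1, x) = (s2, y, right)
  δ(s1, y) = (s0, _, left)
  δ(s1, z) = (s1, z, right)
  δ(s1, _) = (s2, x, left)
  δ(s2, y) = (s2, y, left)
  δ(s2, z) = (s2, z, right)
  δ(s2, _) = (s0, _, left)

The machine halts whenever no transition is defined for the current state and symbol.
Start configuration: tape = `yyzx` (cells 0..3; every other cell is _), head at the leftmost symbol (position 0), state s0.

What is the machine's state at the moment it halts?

state=s0 head=0 tape=___[y]yzx   (s0,y)→(s1,z,left)
state=s1 head=-1 tape=__[_]zyzx   (s1,_)→(s2,x,left)
state=s2 head=-2 tape=_[_]xzyzx   (s2,_)→(s0,_,left)
state=s0 head=-3 tape=[_]_xzyzx   (s0,_)→(s0,x,right)
state=s0 head=-2 tape=x[_]xzyzx   (s0,_)→(s0,x,right)
state=s0 head=-1 tape=xx[x]zyzx
No transition is defined for (s0, x); M halts in state s0.

s0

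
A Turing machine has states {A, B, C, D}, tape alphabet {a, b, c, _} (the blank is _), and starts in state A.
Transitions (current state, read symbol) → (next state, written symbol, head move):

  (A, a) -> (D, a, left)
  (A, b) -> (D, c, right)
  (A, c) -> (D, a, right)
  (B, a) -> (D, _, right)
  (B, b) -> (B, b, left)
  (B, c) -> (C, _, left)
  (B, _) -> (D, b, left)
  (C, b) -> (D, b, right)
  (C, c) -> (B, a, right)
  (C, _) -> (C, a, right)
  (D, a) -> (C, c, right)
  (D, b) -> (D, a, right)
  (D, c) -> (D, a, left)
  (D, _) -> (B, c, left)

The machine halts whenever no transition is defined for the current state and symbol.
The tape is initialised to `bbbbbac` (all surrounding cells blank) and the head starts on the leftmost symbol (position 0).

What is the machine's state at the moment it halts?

C

A | [b]bbbbac__   read b → write c, move right, go to D
D | c[b]bbbac__   read b → write a, move right, go to D
D | ca[b]bbac__   read b → write a, move right, go to D
D | caa[b]bac__   read b → write a, move right, go to D
D | caaa[b]ac__   read b → write a, move right, go to D
D | caaaa[a]c__   read a → write c, move right, go to C
C | caaaac[c]__   read c → write a, move right, go to B
B | caaaaca[_]_   read _ → write b, move left, go to D
D | caaaac[a]b_   read a → write c, move right, go to C
C | caaaacc[b]_   read b → write b, move right, go to D
D | caaaaccb[_]   read _ → write c, move left, go to B
B | caaaacc[b]c   read b → write b, move left, go to B
B | caaaac[c]bc   read c → write _, move left, go to C
C | caaaa[c]_bc   read c → write a, move right, go to B
B | caaaaa[_]bc   read _ → write b, move left, go to D
D | caaaa[a]bbc   read a → write c, move right, go to C
C | caaaac[b]bc   read b → write b, move right, go to D
D | caaaacb[b]c   read b → write a, move right, go to D
D | caaaacba[c]   read c → write a, move left, go to D
D | caaaacb[a]a   read a → write c, move right, go to C
C | caaaacbc[a]
No transition is defined for (C, a); M halts in state C.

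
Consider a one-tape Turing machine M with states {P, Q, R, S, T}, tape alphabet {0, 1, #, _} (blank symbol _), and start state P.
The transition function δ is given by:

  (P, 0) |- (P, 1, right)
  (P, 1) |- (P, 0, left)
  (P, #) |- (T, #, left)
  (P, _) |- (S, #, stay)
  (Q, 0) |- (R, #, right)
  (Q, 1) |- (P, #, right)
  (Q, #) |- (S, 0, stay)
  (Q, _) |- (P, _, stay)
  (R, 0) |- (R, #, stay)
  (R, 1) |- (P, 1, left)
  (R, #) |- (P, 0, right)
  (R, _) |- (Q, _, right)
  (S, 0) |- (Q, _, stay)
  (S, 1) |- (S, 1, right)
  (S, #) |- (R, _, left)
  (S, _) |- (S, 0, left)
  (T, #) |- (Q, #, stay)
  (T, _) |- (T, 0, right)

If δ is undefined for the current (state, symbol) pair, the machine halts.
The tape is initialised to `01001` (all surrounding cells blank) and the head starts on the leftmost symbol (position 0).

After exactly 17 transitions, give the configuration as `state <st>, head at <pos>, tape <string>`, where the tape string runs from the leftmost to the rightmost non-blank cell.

state R, head at -2, tape 00001

state=P head=0 tape=__[0]1001   (P,0)→(P,1,right)
state=P head=1 tape=__1[1]001   (P,1)→(P,0,left)
state=P head=0 tape=__[1]0001   (P,1)→(P,0,left)
state=P head=-1 tape=_[_]00001   (P,_)→(S,#,stay)
state=S head=-1 tape=_[#]00001   (S,#)→(R,_,left)
state=R head=-2 tape=[_]_00001   (R,_)→(Q,_,right)
state=Q head=-1 tape=_[_]00001   (Q,_)→(P,_,stay)
state=P head=-1 tape=_[_]00001   (P,_)→(S,#,stay)
state=S head=-1 tape=_[#]00001   (S,#)→(R,_,left)
state=R head=-2 tape=[_]_00001   (R,_)→(Q,_,right)
state=Q head=-1 tape=_[_]00001   (Q,_)→(P,_,stay)
state=P head=-1 tape=_[_]00001   (P,_)→(S,#,stay)
state=S head=-1 tape=_[#]00001   (S,#)→(R,_,left)
state=R head=-2 tape=[_]_00001   (R,_)→(Q,_,right)
state=Q head=-1 tape=_[_]00001   (Q,_)→(P,_,stay)
state=P head=-1 tape=_[_]00001   (P,_)→(S,#,stay)
state=S head=-1 tape=_[#]00001   (S,#)→(R,_,left)
state=R head=-2 tape=[_]_00001
After 17 steps: state R, head at -2, tape 00001.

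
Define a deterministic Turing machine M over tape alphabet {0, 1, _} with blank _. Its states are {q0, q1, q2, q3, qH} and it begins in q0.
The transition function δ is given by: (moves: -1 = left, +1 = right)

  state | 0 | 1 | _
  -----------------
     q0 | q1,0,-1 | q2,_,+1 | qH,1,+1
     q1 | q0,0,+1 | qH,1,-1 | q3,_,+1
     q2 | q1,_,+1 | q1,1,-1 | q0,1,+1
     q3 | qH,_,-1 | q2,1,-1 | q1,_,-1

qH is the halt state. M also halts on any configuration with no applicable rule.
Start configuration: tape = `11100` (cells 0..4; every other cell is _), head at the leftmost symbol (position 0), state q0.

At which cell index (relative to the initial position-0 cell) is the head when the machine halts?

6

q0 | [1]1100__   read 1 → write _, move +1, go to q2
q2 | _[1]100__   read 1 → write 1, move -1, go to q1
q1 | [_]1100__   read _ → write _, move +1, go to q3
q3 | _[1]100__   read 1 → write 1, move -1, go to q2
q2 | [_]1100__   read _ → write 1, move +1, go to q0
q0 | 1[1]100__   read 1 → write _, move +1, go to q2
q2 | 1_[1]00__   read 1 → write 1, move -1, go to q1
q1 | 1[_]100__   read _ → write _, move +1, go to q3
q3 | 1_[1]00__   read 1 → write 1, move -1, go to q2
q2 | 1[_]100__   read _ → write 1, move +1, go to q0
q0 | 11[1]00__   read 1 → write _, move +1, go to q2
q2 | 11_[0]0__   read 0 → write _, move +1, go to q1
q1 | 11__[0]__   read 0 → write 0, move +1, go to q0
q0 | 11__0[_]_   read _ → write 1, move +1, go to qH
qH | 11__01[_]
At halt the head is at cell 6.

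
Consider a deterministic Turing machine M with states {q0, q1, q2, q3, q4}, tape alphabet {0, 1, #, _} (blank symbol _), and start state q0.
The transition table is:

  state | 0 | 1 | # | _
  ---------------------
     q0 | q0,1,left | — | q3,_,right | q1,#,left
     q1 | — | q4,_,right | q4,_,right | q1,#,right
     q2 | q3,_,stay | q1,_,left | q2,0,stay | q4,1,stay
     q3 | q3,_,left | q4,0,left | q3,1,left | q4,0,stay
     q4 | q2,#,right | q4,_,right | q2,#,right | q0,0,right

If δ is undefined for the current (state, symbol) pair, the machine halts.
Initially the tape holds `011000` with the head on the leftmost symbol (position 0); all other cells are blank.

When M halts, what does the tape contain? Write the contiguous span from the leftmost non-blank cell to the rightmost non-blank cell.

state=q0 head=0 tape=__[0]11000___   (q0,0)→(q0,1,left)
state=q0 head=-1 tape=_[_]111000___   (q0,_)→(q1,#,left)
state=q1 head=-2 tape=[_]#111000___   (q1,_)→(q1,#,right)
state=q1 head=-1 tape=#[#]111000___   (q1,#)→(q4,_,right)
state=q4 head=0 tape=#_[1]11000___   (q4,1)→(q4,_,right)
state=q4 head=1 tape=#__[1]1000___   (q4,1)→(q4,_,right)
state=q4 head=2 tape=#___[1]000___   (q4,1)→(q4,_,right)
state=q4 head=3 tape=#____[0]00___   (q4,0)→(q2,#,right)
state=q2 head=4 tape=#____#[0]0___   (q2,0)→(q3,_,stay)
state=q3 head=4 tape=#____#[_]0___   (q3,_)→(q4,0,stay)
state=q4 head=4 tape=#____#[0]0___   (q4,0)→(q2,#,right)
state=q2 head=5 tape=#____##[0]___   (q2,0)→(q3,_,stay)
state=q3 head=5 tape=#____##[_]___   (q3,_)→(q4,0,stay)
state=q4 head=5 tape=#____##[0]___   (q4,0)→(q2,#,right)
state=q2 head=6 tape=#____###[_]__   (q2,_)→(q4,1,stay)
state=q4 head=6 tape=#____###[1]__   (q4,1)→(q4,_,right)
state=q4 head=7 tape=#____###_[_]_   (q4,_)→(q0,0,right)
state=q0 head=8 tape=#____###_0[_]   (q0,_)→(q1,#,left)
state=q1 head=7 tape=#____###_[0]#
The non-blank tape span at halt is #____###_0#.

#____###_0#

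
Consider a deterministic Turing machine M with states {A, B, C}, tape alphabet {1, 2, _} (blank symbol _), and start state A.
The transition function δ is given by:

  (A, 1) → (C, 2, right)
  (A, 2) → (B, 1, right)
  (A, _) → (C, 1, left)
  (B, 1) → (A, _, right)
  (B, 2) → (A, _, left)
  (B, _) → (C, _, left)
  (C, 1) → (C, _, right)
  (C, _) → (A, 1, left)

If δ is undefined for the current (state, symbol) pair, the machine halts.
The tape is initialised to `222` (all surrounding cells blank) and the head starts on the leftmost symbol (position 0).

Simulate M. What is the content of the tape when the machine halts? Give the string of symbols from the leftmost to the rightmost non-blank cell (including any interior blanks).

A | [2]22__   read 2 → write 1, move right, go to B
B | 1[2]2__   read 2 → write _, move left, go to A
A | [1]_2__   read 1 → write 2, move right, go to C
C | 2[_]2__   read _ → write 1, move left, go to A
A | [2]12__   read 2 → write 1, move right, go to B
B | 1[1]2__   read 1 → write _, move right, go to A
A | 1_[2]__   read 2 → write 1, move right, go to B
B | 1_1[_]_   read _ → write _, move left, go to C
C | 1_[1]__   read 1 → write _, move right, go to C
C | 1__[_]_   read _ → write 1, move left, go to A
A | 1_[_]1_   read _ → write 1, move left, go to C
C | 1[_]11_   read _ → write 1, move left, go to A
A | [1]111_   read 1 → write 2, move right, go to C
C | 2[1]11_   read 1 → write _, move right, go to C
C | 2_[1]1_   read 1 → write _, move right, go to C
C | 2__[1]_   read 1 → write _, move right, go to C
C | 2___[_]   read _ → write 1, move left, go to A
A | 2__[_]1   read _ → write 1, move left, go to C
C | 2_[_]11   read _ → write 1, move left, go to A
A | 2[_]111   read _ → write 1, move left, go to C
C | [2]1111
The non-blank tape span at halt is 21111.

21111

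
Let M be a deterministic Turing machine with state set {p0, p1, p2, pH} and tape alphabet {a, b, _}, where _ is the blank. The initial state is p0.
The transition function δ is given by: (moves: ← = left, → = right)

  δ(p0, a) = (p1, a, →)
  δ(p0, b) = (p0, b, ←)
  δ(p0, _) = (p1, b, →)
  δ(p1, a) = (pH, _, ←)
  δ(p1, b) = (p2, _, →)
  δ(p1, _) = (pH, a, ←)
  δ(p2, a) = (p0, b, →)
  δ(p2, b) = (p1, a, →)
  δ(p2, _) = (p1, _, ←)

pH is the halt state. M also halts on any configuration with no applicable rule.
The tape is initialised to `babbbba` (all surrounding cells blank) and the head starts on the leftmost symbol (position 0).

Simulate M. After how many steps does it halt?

15

state=p0 head=0 tape=_[b]abbbba__   (p0,b)→(p0,b,←)
state=p0 head=-1 tape=[_]babbbba__   (p0,_)→(p1,b,→)
state=p1 head=0 tape=b[b]abbbba__   (p1,b)→(p2,_,→)
state=p2 head=1 tape=b_[a]bbbba__   (p2,a)→(p0,b,→)
state=p0 head=2 tape=b_b[b]bbba__   (p0,b)→(p0,b,←)
state=p0 head=1 tape=b_[b]bbbba__   (p0,b)→(p0,b,←)
state=p0 head=0 tape=b[_]bbbbba__   (p0,_)→(p1,b,→)
state=p1 head=1 tape=bb[b]bbbba__   (p1,b)→(p2,_,→)
state=p2 head=2 tape=bb_[b]bbba__   (p2,b)→(p1,a,→)
state=p1 head=3 tape=bb_a[b]bba__   (p1,b)→(p2,_,→)
state=p2 head=4 tape=bb_a_[b]ba__   (p2,b)→(p1,a,→)
state=p1 head=5 tape=bb_a_a[b]a__   (p1,b)→(p2,_,→)
state=p2 head=6 tape=bb_a_a_[a]__   (p2,a)→(p0,b,→)
state=p0 head=7 tape=bb_a_a_b[_]_   (p0,_)→(p1,b,→)
state=p1 head=8 tape=bb_a_a_bb[_]   (p1,_)→(pH,a,←)
state=pH head=7 tape=bb_a_a_b[b]a
M halts after 15 transitions.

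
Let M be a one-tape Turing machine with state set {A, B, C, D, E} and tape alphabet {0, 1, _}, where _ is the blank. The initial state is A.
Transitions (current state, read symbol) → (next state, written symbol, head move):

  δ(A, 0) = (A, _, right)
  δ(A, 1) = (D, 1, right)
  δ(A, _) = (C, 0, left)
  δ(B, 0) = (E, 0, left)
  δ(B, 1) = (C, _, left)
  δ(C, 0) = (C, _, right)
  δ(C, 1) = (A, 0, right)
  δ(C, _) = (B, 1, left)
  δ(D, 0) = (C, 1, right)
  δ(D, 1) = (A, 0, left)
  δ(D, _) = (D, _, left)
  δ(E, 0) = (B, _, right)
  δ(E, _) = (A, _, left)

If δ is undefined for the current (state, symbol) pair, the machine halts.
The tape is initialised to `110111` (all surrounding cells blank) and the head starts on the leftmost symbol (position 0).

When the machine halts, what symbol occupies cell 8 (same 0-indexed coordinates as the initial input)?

1

state=A head=0 tape=[1]10111___   (A,1)→(D,1,right)
state=D head=1 tape=1[1]0111___   (D,1)→(A,0,left)
state=A head=0 tape=[1]00111___   (A,1)→(D,1,right)
state=D head=1 tape=1[0]0111___   (D,0)→(C,1,right)
state=C head=2 tape=11[0]111___   (C,0)→(C,_,right)
state=C head=3 tape=11_[1]11___   (C,1)→(A,0,right)
state=A head=4 tape=11_0[1]1___   (A,1)→(D,1,right)
state=D head=5 tape=11_01[1]___   (D,1)→(A,0,left)
state=A head=4 tape=11_0[1]0___   (A,1)→(D,1,right)
state=D head=5 tape=11_01[0]___   (D,0)→(C,1,right)
state=C head=6 tape=11_011[_]__   (C,_)→(B,1,left)
state=B head=5 tape=11_01[1]1__   (B,1)→(C,_,left)
state=C head=4 tape=11_0[1]_1__   (C,1)→(A,0,right)
state=A head=5 tape=11_00[_]1__   (A,_)→(C,0,left)
state=C head=4 tape=11_0[0]01__   (C,0)→(C,_,right)
state=C head=5 tape=11_0_[0]1__   (C,0)→(C,_,right)
state=C head=6 tape=11_0__[1]__   (C,1)→(A,0,right)
state=A head=7 tape=11_0__0[_]_   (A,_)→(C,0,left)
state=C head=6 tape=11_0__[0]0_   (C,0)→(C,_,right)
state=C head=7 tape=11_0___[0]_   (C,0)→(C,_,right)
state=C head=8 tape=11_0____[_]   (C,_)→(B,1,left)
state=B head=7 tape=11_0___[_]1
Cell 8 holds 1 when M halts.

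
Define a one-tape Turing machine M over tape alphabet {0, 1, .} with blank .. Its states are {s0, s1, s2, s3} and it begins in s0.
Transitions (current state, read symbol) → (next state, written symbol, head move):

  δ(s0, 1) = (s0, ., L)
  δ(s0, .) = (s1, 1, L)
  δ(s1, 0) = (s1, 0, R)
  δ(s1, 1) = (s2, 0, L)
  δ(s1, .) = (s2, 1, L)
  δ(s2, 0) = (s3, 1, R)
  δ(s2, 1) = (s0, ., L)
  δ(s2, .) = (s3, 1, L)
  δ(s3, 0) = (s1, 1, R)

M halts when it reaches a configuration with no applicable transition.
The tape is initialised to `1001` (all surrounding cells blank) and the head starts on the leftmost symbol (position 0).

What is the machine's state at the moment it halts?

s0 | ....[1]001   read 1 → write ., move L, go to s0
s0 | ...[.].001   read . → write 1, move L, go to s1
s1 | ..[.]1.001   read . → write 1, move L, go to s2
s2 | .[.]11.001   read . → write 1, move L, go to s3
s3 | [.]111.001
No transition is defined for (s3, .); M halts in state s3.

s3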